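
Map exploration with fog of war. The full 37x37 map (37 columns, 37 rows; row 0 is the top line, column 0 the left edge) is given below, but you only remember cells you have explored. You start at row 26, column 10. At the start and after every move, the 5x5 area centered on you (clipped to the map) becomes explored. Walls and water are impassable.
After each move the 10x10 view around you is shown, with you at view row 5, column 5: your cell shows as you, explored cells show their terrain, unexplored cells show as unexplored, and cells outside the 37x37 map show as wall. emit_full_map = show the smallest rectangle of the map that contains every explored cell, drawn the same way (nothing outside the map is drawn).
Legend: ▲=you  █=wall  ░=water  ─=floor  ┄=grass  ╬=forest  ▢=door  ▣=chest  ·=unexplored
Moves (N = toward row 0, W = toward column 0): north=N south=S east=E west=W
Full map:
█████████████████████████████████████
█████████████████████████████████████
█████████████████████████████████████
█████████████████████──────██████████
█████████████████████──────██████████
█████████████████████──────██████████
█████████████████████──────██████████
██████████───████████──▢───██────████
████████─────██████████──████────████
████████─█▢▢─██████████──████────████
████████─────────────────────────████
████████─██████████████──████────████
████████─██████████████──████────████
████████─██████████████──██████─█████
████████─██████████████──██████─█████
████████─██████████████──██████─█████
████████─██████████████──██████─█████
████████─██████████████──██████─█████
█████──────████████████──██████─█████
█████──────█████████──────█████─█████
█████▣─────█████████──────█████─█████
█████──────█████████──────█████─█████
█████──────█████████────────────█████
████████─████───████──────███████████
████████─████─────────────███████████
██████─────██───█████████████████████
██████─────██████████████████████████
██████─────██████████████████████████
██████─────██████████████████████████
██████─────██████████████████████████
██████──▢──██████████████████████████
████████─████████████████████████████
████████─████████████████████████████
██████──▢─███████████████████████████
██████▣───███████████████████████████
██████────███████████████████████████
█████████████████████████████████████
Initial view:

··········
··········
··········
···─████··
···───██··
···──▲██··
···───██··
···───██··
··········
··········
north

··········
··········
··········
···─████··
···─████··
···──▲██··
···───██··
···───██··
···───██··
··········

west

··········
··········
··········
···█─████·
···█─████·
···──▲─██·
···────██·
···────██·
····───██·
··········

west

··········
··········
··········
···██─████
···██─████
···──▲──██
···─────██
···─────██
·····───██
··········

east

··········
··········
··········
··██─████·
··██─████·
··───▲─██·
··─────██·
··─────██·
····───██·
··········

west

··········
··········
··········
···██─████
···██─████
···──▲──██
···─────██
···─────██
·····───██
··········

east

··········
··········
··········
··██─████·
··██─████·
··───▲─██·
··─────██·
··─────██·
····───██·
··········


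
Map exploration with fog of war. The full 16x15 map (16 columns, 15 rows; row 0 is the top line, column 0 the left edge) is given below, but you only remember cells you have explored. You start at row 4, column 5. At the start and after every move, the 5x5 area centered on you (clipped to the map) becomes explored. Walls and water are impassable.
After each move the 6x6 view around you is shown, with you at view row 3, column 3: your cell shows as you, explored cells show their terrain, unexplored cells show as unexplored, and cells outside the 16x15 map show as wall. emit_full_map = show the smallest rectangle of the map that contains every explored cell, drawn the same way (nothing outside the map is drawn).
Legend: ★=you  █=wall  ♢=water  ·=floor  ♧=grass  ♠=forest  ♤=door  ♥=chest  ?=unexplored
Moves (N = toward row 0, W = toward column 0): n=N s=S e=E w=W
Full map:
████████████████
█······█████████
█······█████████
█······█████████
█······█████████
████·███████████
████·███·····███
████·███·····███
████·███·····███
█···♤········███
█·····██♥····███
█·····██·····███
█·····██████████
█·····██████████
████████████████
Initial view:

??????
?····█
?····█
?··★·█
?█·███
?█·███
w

??????
?·····
?·····
?··★··
?██·██
?██·██

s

?·····
?·····
?·····
?██★██
?██·██
?██·██

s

?·····
?·····
?██·██
?██★██
?██·██
?██·██

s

?·····
?██·██
?██·██
?██★██
?██·██
?··♤··

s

?██·██
?██·██
?██·██
?██★██
?··♤··
?····█

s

?██·██
?██·██
?██·██
?··★··
?····█
?····█

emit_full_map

·····█
·····█
·····█
██·███
██·███
██·██?
██·██?
··★··?
····█?
····█?

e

██·███
██·███
██·███
··♤★··
····██
····██

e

█·███?
█·███·
█·███·
·♤·★··
···██♥
···██·

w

██·███
██·███
██·███
··♤★··
····██
····██

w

?██·██
?██·██
?██·██
?··★··
?····█
?····█


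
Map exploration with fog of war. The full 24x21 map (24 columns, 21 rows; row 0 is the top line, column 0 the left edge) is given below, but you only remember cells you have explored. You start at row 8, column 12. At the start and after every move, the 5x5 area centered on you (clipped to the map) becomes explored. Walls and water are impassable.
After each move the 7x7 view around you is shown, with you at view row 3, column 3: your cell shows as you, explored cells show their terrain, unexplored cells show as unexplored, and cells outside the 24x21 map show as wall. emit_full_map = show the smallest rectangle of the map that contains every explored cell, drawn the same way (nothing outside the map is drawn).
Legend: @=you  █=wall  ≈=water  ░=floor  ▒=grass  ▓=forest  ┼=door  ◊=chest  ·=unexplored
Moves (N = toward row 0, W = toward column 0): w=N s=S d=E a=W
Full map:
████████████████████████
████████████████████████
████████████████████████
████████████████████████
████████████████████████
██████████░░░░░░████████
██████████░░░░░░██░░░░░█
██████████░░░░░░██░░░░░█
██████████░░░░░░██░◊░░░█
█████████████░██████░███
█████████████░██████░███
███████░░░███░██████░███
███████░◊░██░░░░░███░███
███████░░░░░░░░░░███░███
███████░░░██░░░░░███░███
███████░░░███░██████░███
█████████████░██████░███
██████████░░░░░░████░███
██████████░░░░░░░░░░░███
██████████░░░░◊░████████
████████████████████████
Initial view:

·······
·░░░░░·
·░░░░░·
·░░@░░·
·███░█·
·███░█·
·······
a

·······
·█░░░░░
·█░░░░░
·█░@░░░
·████░█
·████░█
·······

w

·······
·█░░░░·
·█░░░░░
·█░@░░░
·█░░░░░
·████░█
·████░█

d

·······
█░░░░░·
█░░░░░·
█░░@░░·
█░░░░░·
████░█·
████░█·

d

·······
░░░░░░·
░░░░░░·
░░░@░░·
░░░░░░·
███░██·
███░█··

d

·······
░░░░░█·
░░░░░█·
░░░@░█·
░░░░░█·
██░███·
██░█···

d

·······
░░░░██·
░░░░██·
░░░@██·
░░░░██·
█░████·
█░█····

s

░░░░██·
░░░░██·
░░░░██·
░░░@██·
█░████·
█░████·
·······

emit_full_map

█░░░░░░██
█░░░░░░██
█░░░░░░██
█░░░░░@██
████░████
████░████

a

░░░░░██
░░░░░██
░░░░░██
░░░@░██
██░████
██░████
·······

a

░░░░░░█
░░░░░░█
░░░░░░█
░░░@░░█
███░███
███░███
·······

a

█░░░░░░
█░░░░░░
█░░░░░░
█░░@░░░
████░██
████░██
·······

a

·█░░░░░
·█░░░░░
·█░░░░░
·█░@░░░
·████░█
·████░█
·······

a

··█░░░░
·██░░░░
·██░░░░
·██@░░░
·█████░
·█████░
·······

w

·······
·██░░░░
·██░░░░
·██@░░░
·██░░░░
·█████░
·█████░

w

·······
·█████·
·██░░░░
·██@░░░
·██░░░░
·██░░░░
·█████░

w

·······
·█████·
·█████·
·██@░░░
·██░░░░
·██░░░░
·██░░░░

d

·······
██████·
██████·
██░@░░░
██░░░░░
██░░░░░
██░░░░░

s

██████·
██████·
██░░░░░
██░@░░░
██░░░░░
██░░░░░
█████░█

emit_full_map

██████····
██████····
██░░░░░░██
██░@░░░░██
██░░░░░░██
██░░░░░░██
█████░████
█████░████

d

█████··
██████·
█░░░░░░
█░░@░░░
█░░░░░░
█░░░░░░
████░██

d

████···
██████·
░░░░░░█
░░░@░░█
░░░░░░█
░░░░░░█
███░███

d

███····
██████·
░░░░░██
░░░@░██
░░░░░██
░░░░░██
██░████

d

██·····
██████·
░░░░██·
░░░@██·
░░░░██·
░░░░██·
█░████·

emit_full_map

██████····
██████████
██░░░░░░██
██░░░░░@██
██░░░░░░██
██░░░░░░██
█████░████
█████░████

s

██████·
░░░░██·
░░░░██·
░░░@██·
░░░░██·
█░████·
█░████·

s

░░░░██·
░░░░██·
░░░░██·
░░░@██·
█░████·
█░████·
·······

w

██████·
░░░░██·
░░░░██·
░░░@██·
░░░░██·
█░████·
█░████·

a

███████
░░░░░██
░░░░░██
░░░@░██
░░░░░██
██░████
██░████


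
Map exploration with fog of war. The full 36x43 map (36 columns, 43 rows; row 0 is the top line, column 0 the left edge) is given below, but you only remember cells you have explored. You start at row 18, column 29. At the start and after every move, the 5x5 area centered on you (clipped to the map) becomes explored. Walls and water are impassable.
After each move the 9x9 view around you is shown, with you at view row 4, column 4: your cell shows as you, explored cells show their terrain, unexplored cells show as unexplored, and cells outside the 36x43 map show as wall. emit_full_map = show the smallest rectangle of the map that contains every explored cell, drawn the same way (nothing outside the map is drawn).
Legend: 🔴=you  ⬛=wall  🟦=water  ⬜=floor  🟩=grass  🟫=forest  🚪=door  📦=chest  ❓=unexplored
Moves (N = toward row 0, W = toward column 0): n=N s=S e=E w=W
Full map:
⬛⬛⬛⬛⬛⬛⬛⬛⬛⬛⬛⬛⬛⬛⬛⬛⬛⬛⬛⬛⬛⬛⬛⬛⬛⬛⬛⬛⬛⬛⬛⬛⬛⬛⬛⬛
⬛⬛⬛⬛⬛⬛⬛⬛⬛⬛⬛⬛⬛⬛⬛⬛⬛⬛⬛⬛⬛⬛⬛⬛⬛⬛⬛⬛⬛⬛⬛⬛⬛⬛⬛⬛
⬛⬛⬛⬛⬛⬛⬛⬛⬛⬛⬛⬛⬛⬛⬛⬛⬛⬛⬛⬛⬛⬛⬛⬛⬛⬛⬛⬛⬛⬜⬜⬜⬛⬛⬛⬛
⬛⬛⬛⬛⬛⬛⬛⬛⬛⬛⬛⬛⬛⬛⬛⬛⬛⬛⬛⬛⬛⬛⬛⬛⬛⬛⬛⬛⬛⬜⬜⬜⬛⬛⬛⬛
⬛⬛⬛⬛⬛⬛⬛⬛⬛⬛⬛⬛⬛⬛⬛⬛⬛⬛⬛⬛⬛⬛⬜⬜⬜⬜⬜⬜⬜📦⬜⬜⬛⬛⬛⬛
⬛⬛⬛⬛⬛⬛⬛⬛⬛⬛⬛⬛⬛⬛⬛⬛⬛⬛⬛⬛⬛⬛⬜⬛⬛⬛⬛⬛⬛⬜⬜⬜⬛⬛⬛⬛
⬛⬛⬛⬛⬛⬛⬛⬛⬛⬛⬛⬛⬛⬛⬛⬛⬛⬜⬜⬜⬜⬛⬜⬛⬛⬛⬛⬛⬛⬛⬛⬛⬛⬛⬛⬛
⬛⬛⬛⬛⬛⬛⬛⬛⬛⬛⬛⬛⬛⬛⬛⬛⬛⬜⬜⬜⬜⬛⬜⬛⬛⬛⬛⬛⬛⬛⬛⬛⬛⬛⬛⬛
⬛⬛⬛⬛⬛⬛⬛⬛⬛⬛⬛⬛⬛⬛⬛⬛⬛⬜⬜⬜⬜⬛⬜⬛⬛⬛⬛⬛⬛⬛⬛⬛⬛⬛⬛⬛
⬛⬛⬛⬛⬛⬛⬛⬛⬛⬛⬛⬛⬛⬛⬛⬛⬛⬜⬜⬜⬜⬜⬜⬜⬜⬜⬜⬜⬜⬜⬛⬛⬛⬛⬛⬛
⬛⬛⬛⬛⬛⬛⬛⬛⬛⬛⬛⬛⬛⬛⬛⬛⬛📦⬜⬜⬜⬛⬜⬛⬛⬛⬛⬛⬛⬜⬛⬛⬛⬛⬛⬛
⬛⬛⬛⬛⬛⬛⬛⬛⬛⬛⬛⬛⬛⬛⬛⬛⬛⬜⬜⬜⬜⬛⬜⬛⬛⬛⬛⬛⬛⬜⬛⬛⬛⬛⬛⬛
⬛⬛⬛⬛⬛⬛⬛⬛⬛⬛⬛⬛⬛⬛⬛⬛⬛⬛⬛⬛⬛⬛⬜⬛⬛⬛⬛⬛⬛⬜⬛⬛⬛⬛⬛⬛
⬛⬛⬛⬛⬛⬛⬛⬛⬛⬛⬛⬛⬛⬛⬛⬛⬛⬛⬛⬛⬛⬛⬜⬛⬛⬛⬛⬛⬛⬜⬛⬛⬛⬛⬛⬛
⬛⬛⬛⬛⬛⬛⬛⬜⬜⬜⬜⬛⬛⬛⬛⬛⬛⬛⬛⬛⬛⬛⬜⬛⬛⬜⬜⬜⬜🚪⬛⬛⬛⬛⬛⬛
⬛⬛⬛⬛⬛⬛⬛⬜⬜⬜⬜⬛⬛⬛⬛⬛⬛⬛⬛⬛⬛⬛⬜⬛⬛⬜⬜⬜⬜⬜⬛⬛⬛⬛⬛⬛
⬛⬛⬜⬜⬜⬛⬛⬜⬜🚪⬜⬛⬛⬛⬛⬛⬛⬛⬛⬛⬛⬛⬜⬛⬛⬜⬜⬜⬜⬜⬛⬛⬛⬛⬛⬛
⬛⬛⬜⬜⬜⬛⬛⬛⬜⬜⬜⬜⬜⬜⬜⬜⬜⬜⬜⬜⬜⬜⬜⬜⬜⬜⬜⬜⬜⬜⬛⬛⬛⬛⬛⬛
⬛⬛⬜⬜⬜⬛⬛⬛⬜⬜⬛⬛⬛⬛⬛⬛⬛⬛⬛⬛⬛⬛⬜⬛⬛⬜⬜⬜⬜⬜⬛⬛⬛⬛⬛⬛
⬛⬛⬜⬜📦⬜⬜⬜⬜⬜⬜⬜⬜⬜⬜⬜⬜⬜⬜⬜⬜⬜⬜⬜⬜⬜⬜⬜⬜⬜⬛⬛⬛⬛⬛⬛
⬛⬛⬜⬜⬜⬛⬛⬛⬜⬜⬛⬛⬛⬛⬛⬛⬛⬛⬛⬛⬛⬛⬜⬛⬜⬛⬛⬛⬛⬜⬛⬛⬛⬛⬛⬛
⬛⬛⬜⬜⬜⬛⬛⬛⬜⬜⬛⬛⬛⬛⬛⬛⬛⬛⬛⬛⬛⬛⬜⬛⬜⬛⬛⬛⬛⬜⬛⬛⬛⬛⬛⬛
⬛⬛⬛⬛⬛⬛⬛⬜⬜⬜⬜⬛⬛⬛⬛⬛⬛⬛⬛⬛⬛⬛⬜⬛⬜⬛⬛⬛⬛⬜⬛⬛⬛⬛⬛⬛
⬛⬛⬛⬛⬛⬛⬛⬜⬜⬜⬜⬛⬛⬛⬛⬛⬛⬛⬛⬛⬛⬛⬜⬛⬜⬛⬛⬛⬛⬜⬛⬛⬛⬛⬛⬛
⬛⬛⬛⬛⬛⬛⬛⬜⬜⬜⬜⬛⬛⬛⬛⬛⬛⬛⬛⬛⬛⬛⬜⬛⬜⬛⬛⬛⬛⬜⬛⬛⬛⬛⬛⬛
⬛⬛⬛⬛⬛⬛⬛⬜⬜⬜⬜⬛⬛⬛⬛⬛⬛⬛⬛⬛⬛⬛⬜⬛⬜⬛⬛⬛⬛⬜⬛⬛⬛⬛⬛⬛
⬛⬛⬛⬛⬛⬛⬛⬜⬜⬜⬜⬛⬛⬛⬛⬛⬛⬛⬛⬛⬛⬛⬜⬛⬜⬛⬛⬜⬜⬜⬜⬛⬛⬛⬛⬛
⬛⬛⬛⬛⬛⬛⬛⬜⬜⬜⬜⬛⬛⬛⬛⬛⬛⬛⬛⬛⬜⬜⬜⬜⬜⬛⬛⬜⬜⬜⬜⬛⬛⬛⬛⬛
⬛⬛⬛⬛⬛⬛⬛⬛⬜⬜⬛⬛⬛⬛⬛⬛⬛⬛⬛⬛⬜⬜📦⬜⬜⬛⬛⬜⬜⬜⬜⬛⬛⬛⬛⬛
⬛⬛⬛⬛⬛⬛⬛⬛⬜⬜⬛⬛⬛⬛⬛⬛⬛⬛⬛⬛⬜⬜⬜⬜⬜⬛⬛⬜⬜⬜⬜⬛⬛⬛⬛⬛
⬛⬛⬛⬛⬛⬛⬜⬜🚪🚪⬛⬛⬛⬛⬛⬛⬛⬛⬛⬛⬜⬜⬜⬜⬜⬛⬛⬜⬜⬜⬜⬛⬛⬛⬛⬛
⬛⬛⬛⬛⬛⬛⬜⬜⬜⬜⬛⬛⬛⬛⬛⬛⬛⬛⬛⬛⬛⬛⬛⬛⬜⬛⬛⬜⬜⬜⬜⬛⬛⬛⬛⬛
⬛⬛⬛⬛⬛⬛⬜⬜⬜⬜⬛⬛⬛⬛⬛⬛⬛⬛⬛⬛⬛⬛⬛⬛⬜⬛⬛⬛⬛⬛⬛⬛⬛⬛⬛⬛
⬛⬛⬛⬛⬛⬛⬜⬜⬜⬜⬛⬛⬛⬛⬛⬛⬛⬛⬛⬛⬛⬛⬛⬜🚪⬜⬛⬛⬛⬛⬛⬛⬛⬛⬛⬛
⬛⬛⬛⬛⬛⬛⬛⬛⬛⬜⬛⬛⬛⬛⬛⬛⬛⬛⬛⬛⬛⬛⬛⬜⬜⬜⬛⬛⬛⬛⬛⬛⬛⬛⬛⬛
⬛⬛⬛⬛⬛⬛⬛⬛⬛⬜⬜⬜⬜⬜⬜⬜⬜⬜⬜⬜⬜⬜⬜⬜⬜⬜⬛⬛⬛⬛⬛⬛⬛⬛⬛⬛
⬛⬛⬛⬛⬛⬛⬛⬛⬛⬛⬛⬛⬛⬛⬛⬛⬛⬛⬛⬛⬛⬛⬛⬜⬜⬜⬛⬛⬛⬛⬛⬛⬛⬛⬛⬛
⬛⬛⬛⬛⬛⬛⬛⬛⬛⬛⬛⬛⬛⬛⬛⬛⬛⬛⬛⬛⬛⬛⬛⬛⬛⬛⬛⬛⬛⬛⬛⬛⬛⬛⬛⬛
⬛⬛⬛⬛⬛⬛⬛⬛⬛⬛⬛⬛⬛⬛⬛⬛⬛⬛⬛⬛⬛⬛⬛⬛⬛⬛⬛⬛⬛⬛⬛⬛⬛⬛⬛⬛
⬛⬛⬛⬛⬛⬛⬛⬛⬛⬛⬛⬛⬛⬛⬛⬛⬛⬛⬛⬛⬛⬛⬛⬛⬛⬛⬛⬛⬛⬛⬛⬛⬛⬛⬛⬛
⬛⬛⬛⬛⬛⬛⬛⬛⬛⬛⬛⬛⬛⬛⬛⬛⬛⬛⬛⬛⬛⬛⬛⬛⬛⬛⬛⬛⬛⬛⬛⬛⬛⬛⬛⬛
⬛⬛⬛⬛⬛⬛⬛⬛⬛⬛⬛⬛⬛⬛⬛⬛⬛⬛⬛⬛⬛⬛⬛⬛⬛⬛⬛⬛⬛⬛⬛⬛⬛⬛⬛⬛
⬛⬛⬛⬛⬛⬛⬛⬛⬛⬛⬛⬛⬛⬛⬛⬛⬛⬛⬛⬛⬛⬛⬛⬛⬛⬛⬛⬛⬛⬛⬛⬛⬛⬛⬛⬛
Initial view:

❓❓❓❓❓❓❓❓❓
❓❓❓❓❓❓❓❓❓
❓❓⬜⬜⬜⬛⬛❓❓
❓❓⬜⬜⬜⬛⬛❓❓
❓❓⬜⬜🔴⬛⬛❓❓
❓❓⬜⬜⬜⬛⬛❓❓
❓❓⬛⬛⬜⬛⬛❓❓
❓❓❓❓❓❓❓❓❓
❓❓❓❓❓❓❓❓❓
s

❓❓❓❓❓❓❓❓❓
❓❓⬜⬜⬜⬛⬛❓❓
❓❓⬜⬜⬜⬛⬛❓❓
❓❓⬜⬜⬜⬛⬛❓❓
❓❓⬜⬜🔴⬛⬛❓❓
❓❓⬛⬛⬜⬛⬛❓❓
❓❓⬛⬛⬜⬛⬛❓❓
❓❓❓❓❓❓❓❓❓
❓❓❓❓❓❓❓❓❓

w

❓❓❓❓❓❓❓❓❓
❓❓❓⬜⬜⬜⬛⬛❓
❓❓⬜⬜⬜⬜⬛⬛❓
❓❓⬜⬜⬜⬜⬛⬛❓
❓❓⬜⬜🔴⬜⬛⬛❓
❓❓⬛⬛⬛⬜⬛⬛❓
❓❓⬛⬛⬛⬜⬛⬛❓
❓❓❓❓❓❓❓❓❓
❓❓❓❓❓❓❓❓❓

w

❓❓❓❓❓❓❓❓❓
❓❓❓❓⬜⬜⬜⬛⬛
❓❓⬜⬜⬜⬜⬜⬛⬛
❓❓⬜⬜⬜⬜⬜⬛⬛
❓❓⬜⬜🔴⬜⬜⬛⬛
❓❓⬛⬛⬛⬛⬜⬛⬛
❓❓⬛⬛⬛⬛⬜⬛⬛
❓❓❓❓❓❓❓❓❓
❓❓❓❓❓❓❓❓❓

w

❓❓❓❓❓❓❓❓❓
❓❓❓❓❓⬜⬜⬜⬛
❓❓⬜⬜⬜⬜⬜⬜⬛
❓❓⬛⬜⬜⬜⬜⬜⬛
❓❓⬜⬜🔴⬜⬜⬜⬛
❓❓⬜⬛⬛⬛⬛⬜⬛
❓❓⬜⬛⬛⬛⬛⬜⬛
❓❓❓❓❓❓❓❓❓
❓❓❓❓❓❓❓❓❓

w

❓❓❓❓❓❓❓❓❓
❓❓❓❓❓❓⬜⬜⬜
❓❓⬜⬜⬜⬜⬜⬜⬜
❓❓⬛⬛⬜⬜⬜⬜⬜
❓❓⬜⬜🔴⬜⬜⬜⬜
❓❓⬛⬜⬛⬛⬛⬛⬜
❓❓⬛⬜⬛⬛⬛⬛⬜
❓❓❓❓❓❓❓❓❓
❓❓❓❓❓❓❓❓❓

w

❓❓❓❓❓❓❓❓❓
❓❓❓❓❓❓❓⬜⬜
❓❓⬜⬜⬜⬜⬜⬜⬜
❓❓⬜⬛⬛⬜⬜⬜⬜
❓❓⬜⬜🔴⬜⬜⬜⬜
❓❓⬜⬛⬜⬛⬛⬛⬛
❓❓⬜⬛⬜⬛⬛⬛⬛
❓❓❓❓❓❓❓❓❓
❓❓❓❓❓❓❓❓❓

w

❓❓❓❓❓❓❓❓❓
❓❓❓❓❓❓❓❓⬜
❓❓⬜⬜⬜⬜⬜⬜⬜
❓❓⬛⬜⬛⬛⬜⬜⬜
❓❓⬜⬜🔴⬜⬜⬜⬜
❓❓⬛⬜⬛⬜⬛⬛⬛
❓❓⬛⬜⬛⬜⬛⬛⬛
❓❓❓❓❓❓❓❓❓
❓❓❓❓❓❓❓❓❓

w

❓❓❓❓❓❓❓❓❓
❓❓❓❓❓❓❓❓❓
❓❓⬜⬜⬜⬜⬜⬜⬜
❓❓⬛⬛⬜⬛⬛⬜⬜
❓❓⬜⬜🔴⬜⬜⬜⬜
❓❓⬛⬛⬜⬛⬜⬛⬛
❓❓⬛⬛⬜⬛⬜⬛⬛
❓❓❓❓❓❓❓❓❓
❓❓❓❓❓❓❓❓❓

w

❓❓❓❓❓❓❓❓❓
❓❓❓❓❓❓❓❓❓
❓❓⬜⬜⬜⬜⬜⬜⬜
❓❓⬛⬛⬛⬜⬛⬛⬜
❓❓⬜⬜🔴⬜⬜⬜⬜
❓❓⬛⬛⬛⬜⬛⬜⬛
❓❓⬛⬛⬛⬜⬛⬜⬛
❓❓❓❓❓❓❓❓❓
❓❓❓❓❓❓❓❓❓

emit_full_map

❓❓❓❓❓❓❓❓⬜⬜⬜⬛⬛
⬜⬜⬜⬜⬜⬜⬜⬜⬜⬜⬜⬛⬛
⬛⬛⬛⬜⬛⬛⬜⬜⬜⬜⬜⬛⬛
⬜⬜🔴⬜⬜⬜⬜⬜⬜⬜⬜⬛⬛
⬛⬛⬛⬜⬛⬜⬛⬛⬛⬛⬜⬛⬛
⬛⬛⬛⬜⬛⬜⬛⬛⬛⬛⬜⬛⬛

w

❓❓❓❓❓❓❓❓❓
❓❓❓❓❓❓❓❓❓
❓❓⬜⬜⬜⬜⬜⬜⬜
❓❓⬛⬛⬛⬛⬜⬛⬛
❓❓⬜⬜🔴⬜⬜⬜⬜
❓❓⬛⬛⬛⬛⬜⬛⬜
❓❓⬛⬛⬛⬛⬜⬛⬜
❓❓❓❓❓❓❓❓❓
❓❓❓❓❓❓❓❓❓

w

❓❓❓❓❓❓❓❓❓
❓❓❓❓❓❓❓❓❓
❓❓⬜⬜⬜⬜⬜⬜⬜
❓❓⬛⬛⬛⬛⬛⬜⬛
❓❓⬜⬜🔴⬜⬜⬜⬜
❓❓⬛⬛⬛⬛⬛⬜⬛
❓❓⬛⬛⬛⬛⬛⬜⬛
❓❓❓❓❓❓❓❓❓
❓❓❓❓❓❓❓❓❓

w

❓❓❓❓❓❓❓❓❓
❓❓❓❓❓❓❓❓❓
❓❓⬜⬜⬜⬜⬜⬜⬜
❓❓⬛⬛⬛⬛⬛⬛⬜
❓❓⬜⬜🔴⬜⬜⬜⬜
❓❓⬛⬛⬛⬛⬛⬛⬜
❓❓⬛⬛⬛⬛⬛⬛⬜
❓❓❓❓❓❓❓❓❓
❓❓❓❓❓❓❓❓❓

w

❓❓❓❓❓❓❓❓❓
❓❓❓❓❓❓❓❓❓
❓❓⬜⬜⬜⬜⬜⬜⬜
❓❓⬛⬛⬛⬛⬛⬛⬛
❓❓⬜⬜🔴⬜⬜⬜⬜
❓❓⬛⬛⬛⬛⬛⬛⬛
❓❓⬛⬛⬛⬛⬛⬛⬛
❓❓❓❓❓❓❓❓❓
❓❓❓❓❓❓❓❓❓

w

❓❓❓❓❓❓❓❓❓
❓❓❓❓❓❓❓❓❓
❓❓⬜⬜⬜⬜⬜⬜⬜
❓❓⬛⬛⬛⬛⬛⬛⬛
❓❓⬜⬜🔴⬜⬜⬜⬜
❓❓⬛⬛⬛⬛⬛⬛⬛
❓❓⬛⬛⬛⬛⬛⬛⬛
❓❓❓❓❓❓❓❓❓
❓❓❓❓❓❓❓❓❓

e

❓❓❓❓❓❓❓❓❓
❓❓❓❓❓❓❓❓❓
❓⬜⬜⬜⬜⬜⬜⬜⬜
❓⬛⬛⬛⬛⬛⬛⬛⬛
❓⬜⬜⬜🔴⬜⬜⬜⬜
❓⬛⬛⬛⬛⬛⬛⬛⬛
❓⬛⬛⬛⬛⬛⬛⬛⬛
❓❓❓❓❓❓❓❓❓
❓❓❓❓❓❓❓❓❓

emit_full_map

❓❓❓❓❓❓❓❓❓❓❓❓❓⬜⬜⬜⬛⬛
⬜⬜⬜⬜⬜⬜⬜⬜⬜⬜⬜⬜⬜⬜⬜⬜⬛⬛
⬛⬛⬛⬛⬛⬛⬛⬛⬜⬛⬛⬜⬜⬜⬜⬜⬛⬛
⬜⬜⬜🔴⬜⬜⬜⬜⬜⬜⬜⬜⬜⬜⬜⬜⬛⬛
⬛⬛⬛⬛⬛⬛⬛⬛⬜⬛⬜⬛⬛⬛⬛⬜⬛⬛
⬛⬛⬛⬛⬛⬛⬛⬛⬜⬛⬜⬛⬛⬛⬛⬜⬛⬛


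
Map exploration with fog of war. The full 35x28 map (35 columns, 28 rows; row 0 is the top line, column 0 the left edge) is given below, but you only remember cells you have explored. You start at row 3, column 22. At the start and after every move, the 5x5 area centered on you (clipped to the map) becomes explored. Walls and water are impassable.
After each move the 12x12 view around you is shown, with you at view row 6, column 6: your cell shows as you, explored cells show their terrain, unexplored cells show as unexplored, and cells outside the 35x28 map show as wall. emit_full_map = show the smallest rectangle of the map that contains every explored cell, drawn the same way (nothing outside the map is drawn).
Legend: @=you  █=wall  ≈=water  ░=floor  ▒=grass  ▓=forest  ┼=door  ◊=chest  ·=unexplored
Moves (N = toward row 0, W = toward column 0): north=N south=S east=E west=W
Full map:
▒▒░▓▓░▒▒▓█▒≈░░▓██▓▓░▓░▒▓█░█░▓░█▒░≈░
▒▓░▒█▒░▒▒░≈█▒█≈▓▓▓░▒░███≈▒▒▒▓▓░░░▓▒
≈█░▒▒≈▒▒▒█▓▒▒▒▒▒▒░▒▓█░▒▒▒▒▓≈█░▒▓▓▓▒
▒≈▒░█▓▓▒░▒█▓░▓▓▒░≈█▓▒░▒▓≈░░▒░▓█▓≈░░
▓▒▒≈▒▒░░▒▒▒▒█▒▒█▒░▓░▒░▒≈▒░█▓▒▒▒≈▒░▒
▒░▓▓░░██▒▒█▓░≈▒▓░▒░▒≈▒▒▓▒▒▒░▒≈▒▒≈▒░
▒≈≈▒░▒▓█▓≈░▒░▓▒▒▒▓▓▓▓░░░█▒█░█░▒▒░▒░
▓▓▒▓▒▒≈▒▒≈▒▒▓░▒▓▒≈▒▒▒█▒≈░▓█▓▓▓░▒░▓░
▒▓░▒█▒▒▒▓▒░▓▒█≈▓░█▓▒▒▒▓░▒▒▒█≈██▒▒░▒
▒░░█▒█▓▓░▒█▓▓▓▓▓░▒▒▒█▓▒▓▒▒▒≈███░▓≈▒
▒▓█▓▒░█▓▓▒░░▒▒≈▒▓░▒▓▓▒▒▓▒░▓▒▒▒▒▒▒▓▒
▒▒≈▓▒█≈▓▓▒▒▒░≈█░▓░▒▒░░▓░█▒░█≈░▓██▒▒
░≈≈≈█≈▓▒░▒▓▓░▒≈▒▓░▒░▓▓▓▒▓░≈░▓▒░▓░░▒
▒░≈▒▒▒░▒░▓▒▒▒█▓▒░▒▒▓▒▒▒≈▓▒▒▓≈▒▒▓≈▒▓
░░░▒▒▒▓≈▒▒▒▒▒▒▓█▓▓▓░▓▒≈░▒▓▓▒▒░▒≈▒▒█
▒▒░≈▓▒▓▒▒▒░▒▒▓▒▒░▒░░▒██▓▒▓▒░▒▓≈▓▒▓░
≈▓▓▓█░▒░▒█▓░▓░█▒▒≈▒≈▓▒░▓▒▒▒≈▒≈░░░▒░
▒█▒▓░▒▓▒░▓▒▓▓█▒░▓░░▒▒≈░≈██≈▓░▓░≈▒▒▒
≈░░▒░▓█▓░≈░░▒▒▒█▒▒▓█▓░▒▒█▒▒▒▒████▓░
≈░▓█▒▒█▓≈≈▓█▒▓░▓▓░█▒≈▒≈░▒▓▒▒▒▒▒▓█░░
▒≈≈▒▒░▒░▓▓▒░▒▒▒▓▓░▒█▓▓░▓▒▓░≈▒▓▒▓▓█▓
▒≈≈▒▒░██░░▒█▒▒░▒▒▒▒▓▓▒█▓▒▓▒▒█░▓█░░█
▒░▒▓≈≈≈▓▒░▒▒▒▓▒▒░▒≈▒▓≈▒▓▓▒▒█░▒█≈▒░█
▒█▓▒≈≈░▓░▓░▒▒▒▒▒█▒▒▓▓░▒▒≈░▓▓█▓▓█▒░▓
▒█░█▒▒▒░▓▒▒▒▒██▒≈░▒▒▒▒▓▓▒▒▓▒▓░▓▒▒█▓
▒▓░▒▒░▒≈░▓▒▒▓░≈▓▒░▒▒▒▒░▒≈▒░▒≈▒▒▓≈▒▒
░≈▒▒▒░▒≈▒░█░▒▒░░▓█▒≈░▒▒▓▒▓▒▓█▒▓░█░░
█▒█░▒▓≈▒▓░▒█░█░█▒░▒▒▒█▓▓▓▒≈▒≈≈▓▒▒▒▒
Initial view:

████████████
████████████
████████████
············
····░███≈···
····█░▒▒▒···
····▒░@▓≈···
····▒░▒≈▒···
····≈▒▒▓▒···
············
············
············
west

████████████
████████████
████████████
············
····▒░███≈··
····▓█░▒▒▒··
····▓▒@▒▓≈··
····░▒░▒≈▒··
····▒≈▒▒▓▒··
············
············
············

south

████████████
████████████
············
····▒░███≈··
····▓█░▒▒▒··
····▓▒░▒▓≈··
····░▒@▒≈▒··
····▒≈▒▒▓▒··
····▓▓░░░···
············
············
············

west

████████████
████████████
············
·····▒░███≈·
····▒▓█░▒▒▒·
····█▓▒░▒▓≈·
····▓░@░▒≈▒·
····░▒≈▒▒▓▒·
····▓▓▓░░░··
············
············
············

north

████████████
████████████
████████████
············
····░▒░███≈·
····▒▓█░▒▒▒·
····█▓@░▒▓≈·
····▓░▒░▒≈▒·
····░▒≈▒▒▓▒·
····▓▓▓░░░··
············
············

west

████████████
████████████
████████████
············
····▓░▒░███≈
····░▒▓█░▒▒▒
····≈█@▒░▒▓≈
····░▓░▒░▒≈▒
····▒░▒≈▒▒▓▒
·····▓▓▓░░░·
············
············

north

████████████
████████████
████████████
████████████
····▓▓░▓░···
····▓░▒░███≈
····░▒@█░▒▒▒
····≈█▓▒░▒▓≈
····░▓░▒░▒≈▒
····▒░▒≈▒▒▓▒
·····▓▓▓░░░·
············

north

████████████
████████████
████████████
████████████
████████████
····▓▓░▓░···
····▓░@░███≈
····░▒▓█░▒▒▒
····≈█▓▒░▒▓≈
····░▓░▒░▒≈▒
····▒░▒≈▒▒▓▒
·····▓▓▓░░░·

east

████████████
████████████
████████████
████████████
████████████
···▓▓░▓░▒···
···▓░▒@███≈·
···░▒▓█░▒▒▒·
···≈█▓▒░▒▓≈·
···░▓░▒░▒≈▒·
···▒░▒≈▒▒▓▒·
····▓▓▓░░░··

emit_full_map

▓▓░▓░▒··
▓░▒@███≈
░▒▓█░▒▒▒
≈█▓▒░▒▓≈
░▓░▒░▒≈▒
▒░▒≈▒▒▓▒
·▓▓▓░░░·

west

████████████
████████████
████████████
████████████
████████████
····▓▓░▓░▒··
····▓░@░███≈
····░▒▓█░▒▒▒
····≈█▓▒░▒▓≈
····░▓░▒░▒≈▒
····▒░▒≈▒▒▓▒
·····▓▓▓░░░·

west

████████████
████████████
████████████
████████████
████████████
····█▓▓░▓░▒·
····▓▓@▒░███
····▒░▒▓█░▒▒
····░≈█▓▒░▒▓
·····░▓░▒░▒≈
·····▒░▒≈▒▒▓
······▓▓▓░░░

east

████████████
████████████
████████████
████████████
████████████
···█▓▓░▓░▒··
···▓▓░@░███≈
···▒░▒▓█░▒▒▒
···░≈█▓▒░▒▓≈
····░▓░▒░▒≈▒
····▒░▒≈▒▒▓▒
·····▓▓▓░░░·

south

████████████
████████████
████████████
████████████
···█▓▓░▓░▒··
···▓▓░▒░███≈
···▒░▒@█░▒▒▒
···░≈█▓▒░▒▓≈
····░▓░▒░▒≈▒
····▒░▒≈▒▒▓▒
·····▓▓▓░░░·
············

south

████████████
████████████
████████████
···█▓▓░▓░▒··
···▓▓░▒░███≈
···▒░▒▓█░▒▒▒
···░≈█@▒░▒▓≈
····░▓░▒░▒≈▒
····▒░▒≈▒▒▓▒
·····▓▓▓░░░·
············
············

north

████████████
████████████
████████████
████████████
···█▓▓░▓░▒··
···▓▓░▒░███≈
···▒░▒@█░▒▒▒
···░≈█▓▒░▒▓≈
····░▓░▒░▒≈▒
····▒░▒≈▒▒▓▒
·····▓▓▓░░░·
············

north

████████████
████████████
████████████
████████████
████████████
···█▓▓░▓░▒··
···▓▓░@░███≈
···▒░▒▓█░▒▒▒
···░≈█▓▒░▒▓≈
····░▓░▒░▒≈▒
····▒░▒≈▒▒▓▒
·····▓▓▓░░░·

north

████████████
████████████
████████████
████████████
████████████
████████████
···█▓▓@▓░▒··
···▓▓░▒░███≈
···▒░▒▓█░▒▒▒
···░≈█▓▒░▒▓≈
····░▓░▒░▒≈▒
····▒░▒≈▒▒▓▒

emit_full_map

█▓▓@▓░▒··
▓▓░▒░███≈
▒░▒▓█░▒▒▒
░≈█▓▒░▒▓≈
·░▓░▒░▒≈▒
·▒░▒≈▒▒▓▒
··▓▓▓░░░·

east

████████████
████████████
████████████
████████████
████████████
████████████
··█▓▓░@░▒···
··▓▓░▒░███≈·
··▒░▒▓█░▒▒▒·
··░≈█▓▒░▒▓≈·
···░▓░▒░▒≈▒·
···▒░▒≈▒▒▓▒·

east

████████████
████████████
████████████
████████████
████████████
████████████
·█▓▓░▓@▒▓···
·▓▓░▒░███≈··
·▒░▒▓█░▒▒▒··
·░≈█▓▒░▒▓≈··
··░▓░▒░▒≈▒··
··▒░▒≈▒▒▓▒··

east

████████████
████████████
████████████
████████████
████████████
████████████
█▓▓░▓░@▓█···
▓▓░▒░███≈···
▒░▒▓█░▒▒▒···
░≈█▓▒░▒▓≈···
·░▓░▒░▒≈▒···
·▒░▒≈▒▒▓▒···

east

████████████
████████████
████████████
████████████
████████████
████████████
▓▓░▓░▒@█░···
▓░▒░███≈▒···
░▒▓█░▒▒▒▒···
≈█▓▒░▒▓≈····
░▓░▒░▒≈▒····
▒░▒≈▒▒▓▒····

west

████████████
████████████
████████████
████████████
████████████
████████████
█▓▓░▓░@▓█░··
▓▓░▒░███≈▒··
▒░▒▓█░▒▒▒▒··
░≈█▓▒░▒▓≈···
·░▓░▒░▒≈▒···
·▒░▒≈▒▒▓▒···

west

████████████
████████████
████████████
████████████
████████████
████████████
·█▓▓░▓@▒▓█░·
·▓▓░▒░███≈▒·
·▒░▒▓█░▒▒▒▒·
·░≈█▓▒░▒▓≈··
··░▓░▒░▒≈▒··
··▒░▒≈▒▒▓▒··

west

████████████
████████████
████████████
████████████
████████████
████████████
··█▓▓░@░▒▓█░
··▓▓░▒░███≈▒
··▒░▒▓█░▒▒▒▒
··░≈█▓▒░▒▓≈·
···░▓░▒░▒≈▒·
···▒░▒≈▒▒▓▒·

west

████████████
████████████
████████████
████████████
████████████
████████████
···█▓▓@▓░▒▓█
···▓▓░▒░███≈
···▒░▒▓█░▒▒▒
···░≈█▓▒░▒▓≈
····░▓░▒░▒≈▒
····▒░▒≈▒▒▓▒

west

████████████
████████████
████████████
████████████
████████████
████████████
····█▓@░▓░▒▓
····▓▓░▒░███
····▒░▒▓█░▒▒
····░≈█▓▒░▒▓
·····░▓░▒░▒≈
·····▒░▒≈▒▒▓

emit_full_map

█▓@░▓░▒▓█░
▓▓░▒░███≈▒
▒░▒▓█░▒▒▒▒
░≈█▓▒░▒▓≈·
·░▓░▒░▒≈▒·
·▒░▒≈▒▒▓▒·
··▓▓▓░░░··
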